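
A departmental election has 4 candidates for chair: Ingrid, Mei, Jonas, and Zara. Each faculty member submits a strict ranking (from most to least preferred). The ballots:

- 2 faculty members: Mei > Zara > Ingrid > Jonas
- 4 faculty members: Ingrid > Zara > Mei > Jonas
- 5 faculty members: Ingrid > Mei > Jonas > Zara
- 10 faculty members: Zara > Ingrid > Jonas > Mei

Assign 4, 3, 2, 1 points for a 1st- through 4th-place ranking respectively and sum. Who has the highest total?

Ingrid: 2·2 + 4·4 + 5·4 + 10·3 = 70
Mei: 2·4 + 4·2 + 5·3 + 10·1 = 41
Jonas: 2·1 + 4·1 + 5·2 + 10·2 = 36
Zara: 2·3 + 4·3 + 5·1 + 10·4 = 63
Ingrid has the highest Borda score (70).

Ingrid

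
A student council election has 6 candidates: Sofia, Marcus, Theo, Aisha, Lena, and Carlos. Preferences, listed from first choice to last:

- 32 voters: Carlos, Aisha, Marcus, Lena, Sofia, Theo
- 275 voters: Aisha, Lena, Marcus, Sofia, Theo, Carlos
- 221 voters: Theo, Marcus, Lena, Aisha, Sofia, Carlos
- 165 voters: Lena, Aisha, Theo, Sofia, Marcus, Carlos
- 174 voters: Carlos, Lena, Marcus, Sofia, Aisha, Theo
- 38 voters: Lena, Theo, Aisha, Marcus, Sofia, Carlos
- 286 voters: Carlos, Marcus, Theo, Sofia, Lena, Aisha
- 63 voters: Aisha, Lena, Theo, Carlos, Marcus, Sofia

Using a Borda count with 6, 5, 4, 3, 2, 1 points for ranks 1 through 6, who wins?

Sofia: 32·2 + 275·3 + 221·2 + 165·3 + 174·3 + 38·2 + 286·3 + 63·1 = 3345
Marcus: 32·4 + 275·4 + 221·5 + 165·2 + 174·4 + 38·3 + 286·5 + 63·2 = 5029
Theo: 32·1 + 275·2 + 221·6 + 165·4 + 174·1 + 38·5 + 286·4 + 63·4 = 4328
Aisha: 32·5 + 275·6 + 221·3 + 165·5 + 174·2 + 38·4 + 286·1 + 63·6 = 4462
Lena: 32·3 + 275·5 + 221·4 + 165·6 + 174·5 + 38·6 + 286·2 + 63·5 = 5330
Carlos: 32·6 + 275·1 + 221·1 + 165·1 + 174·6 + 38·1 + 286·6 + 63·3 = 3840
Lena has the highest Borda score (5330).

Lena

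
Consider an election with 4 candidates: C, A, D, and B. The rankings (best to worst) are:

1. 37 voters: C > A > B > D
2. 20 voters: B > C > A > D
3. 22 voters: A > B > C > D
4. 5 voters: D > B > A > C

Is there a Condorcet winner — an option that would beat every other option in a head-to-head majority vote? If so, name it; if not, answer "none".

Checking pairwise contests:
B beats C 47–37.
C beats A 57–27.
C beats D 79–5.
A beats B 59–25.
Every option loses at least one head-to-head, so there is no Condorcet winner.

none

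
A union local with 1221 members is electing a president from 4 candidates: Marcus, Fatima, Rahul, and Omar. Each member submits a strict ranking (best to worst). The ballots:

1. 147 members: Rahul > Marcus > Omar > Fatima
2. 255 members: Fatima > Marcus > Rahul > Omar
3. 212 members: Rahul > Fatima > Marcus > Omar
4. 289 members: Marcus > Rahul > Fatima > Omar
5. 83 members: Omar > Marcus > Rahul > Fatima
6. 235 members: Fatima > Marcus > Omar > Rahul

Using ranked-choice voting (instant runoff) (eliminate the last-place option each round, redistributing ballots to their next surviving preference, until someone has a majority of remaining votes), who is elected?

Fatima

Round 1: Marcus 289, Fatima 490, Rahul 359, Omar 83. Eliminate Omar.
Round 2: Marcus 372, Fatima 490, Rahul 359. Eliminate Rahul.
Round 3: Marcus 519, Fatima 702. Fatima has a majority.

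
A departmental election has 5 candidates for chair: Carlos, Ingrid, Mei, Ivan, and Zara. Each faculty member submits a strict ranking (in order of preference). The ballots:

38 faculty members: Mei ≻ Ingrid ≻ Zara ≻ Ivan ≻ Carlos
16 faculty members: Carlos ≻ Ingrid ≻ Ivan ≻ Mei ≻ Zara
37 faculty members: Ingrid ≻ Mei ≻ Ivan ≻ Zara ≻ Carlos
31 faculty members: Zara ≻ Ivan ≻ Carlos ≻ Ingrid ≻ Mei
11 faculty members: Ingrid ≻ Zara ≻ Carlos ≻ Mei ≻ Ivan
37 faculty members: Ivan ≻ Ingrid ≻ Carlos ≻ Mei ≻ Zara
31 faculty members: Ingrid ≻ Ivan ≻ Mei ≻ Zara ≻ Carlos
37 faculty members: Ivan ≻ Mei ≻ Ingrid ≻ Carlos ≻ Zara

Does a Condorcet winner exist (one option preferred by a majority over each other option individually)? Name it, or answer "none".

Ingrid

Ingrid vs Carlos: 191–47 for Ingrid.
Ingrid vs Mei: 163–75 for Ingrid.
Ingrid vs Ivan: 133–105 for Ingrid.
Ingrid vs Zara: 207–31 for Ingrid.
Ingrid beats every other option head-to-head.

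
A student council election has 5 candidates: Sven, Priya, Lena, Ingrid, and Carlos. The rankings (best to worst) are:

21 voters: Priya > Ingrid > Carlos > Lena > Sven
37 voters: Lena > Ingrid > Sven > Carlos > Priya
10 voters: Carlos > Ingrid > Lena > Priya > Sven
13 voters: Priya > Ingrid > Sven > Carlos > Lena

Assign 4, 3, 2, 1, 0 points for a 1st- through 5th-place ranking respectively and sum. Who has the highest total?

Ingrid

Sven: 21·0 + 37·2 + 10·0 + 13·2 = 100
Priya: 21·4 + 37·0 + 10·1 + 13·4 = 146
Lena: 21·1 + 37·4 + 10·2 + 13·0 = 189
Ingrid: 21·3 + 37·3 + 10·3 + 13·3 = 243
Carlos: 21·2 + 37·1 + 10·4 + 13·1 = 132
Ingrid has the highest Borda score (243).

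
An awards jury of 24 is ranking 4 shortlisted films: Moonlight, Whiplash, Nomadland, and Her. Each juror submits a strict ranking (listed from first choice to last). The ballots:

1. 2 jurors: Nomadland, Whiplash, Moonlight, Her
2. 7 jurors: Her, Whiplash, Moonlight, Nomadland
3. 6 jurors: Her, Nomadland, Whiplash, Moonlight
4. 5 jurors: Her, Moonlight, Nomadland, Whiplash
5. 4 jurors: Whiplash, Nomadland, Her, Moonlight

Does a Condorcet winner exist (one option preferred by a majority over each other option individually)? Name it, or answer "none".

Her

Her vs Moonlight: 22–2 for Her.
Her vs Whiplash: 18–6 for Her.
Her vs Nomadland: 18–6 for Her.
Her beats every other option head-to-head.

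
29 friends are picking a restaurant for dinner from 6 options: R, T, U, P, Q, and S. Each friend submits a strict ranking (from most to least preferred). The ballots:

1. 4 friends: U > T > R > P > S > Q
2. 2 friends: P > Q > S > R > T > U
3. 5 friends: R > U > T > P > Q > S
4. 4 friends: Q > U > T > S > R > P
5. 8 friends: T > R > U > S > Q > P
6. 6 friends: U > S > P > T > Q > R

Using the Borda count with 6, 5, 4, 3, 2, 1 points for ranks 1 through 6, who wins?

R: 4·4 + 2·3 + 5·6 + 4·2 + 8·5 + 6·1 = 106
T: 4·5 + 2·2 + 5·4 + 4·4 + 8·6 + 6·3 = 126
U: 4·6 + 2·1 + 5·5 + 4·5 + 8·4 + 6·6 = 139
P: 4·3 + 2·6 + 5·3 + 4·1 + 8·1 + 6·4 = 75
Q: 4·1 + 2·5 + 5·2 + 4·6 + 8·2 + 6·2 = 76
S: 4·2 + 2·4 + 5·1 + 4·3 + 8·3 + 6·5 = 87
U has the highest Borda score (139).

U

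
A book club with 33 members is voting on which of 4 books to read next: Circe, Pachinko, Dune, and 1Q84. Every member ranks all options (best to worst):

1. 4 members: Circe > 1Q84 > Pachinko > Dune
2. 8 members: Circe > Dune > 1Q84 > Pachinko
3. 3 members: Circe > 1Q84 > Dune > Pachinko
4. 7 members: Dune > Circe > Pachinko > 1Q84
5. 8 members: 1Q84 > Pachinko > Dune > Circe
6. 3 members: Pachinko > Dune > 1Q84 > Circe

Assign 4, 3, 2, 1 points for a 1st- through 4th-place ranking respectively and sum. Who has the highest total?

Circe

Circe: 4·4 + 8·4 + 3·4 + 7·3 + 8·1 + 3·1 = 92
Pachinko: 4·2 + 8·1 + 3·1 + 7·2 + 8·3 + 3·4 = 69
Dune: 4·1 + 8·3 + 3·2 + 7·4 + 8·2 + 3·3 = 87
1Q84: 4·3 + 8·2 + 3·3 + 7·1 + 8·4 + 3·2 = 82
Circe has the highest Borda score (92).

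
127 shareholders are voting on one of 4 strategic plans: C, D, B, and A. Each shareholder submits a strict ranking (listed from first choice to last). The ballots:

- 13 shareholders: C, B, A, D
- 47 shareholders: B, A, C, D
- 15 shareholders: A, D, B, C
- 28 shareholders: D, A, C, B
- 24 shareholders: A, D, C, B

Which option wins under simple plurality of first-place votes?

B

First-place votes: C 13, D 28, B 47, A 39.
B has the most first-place votes.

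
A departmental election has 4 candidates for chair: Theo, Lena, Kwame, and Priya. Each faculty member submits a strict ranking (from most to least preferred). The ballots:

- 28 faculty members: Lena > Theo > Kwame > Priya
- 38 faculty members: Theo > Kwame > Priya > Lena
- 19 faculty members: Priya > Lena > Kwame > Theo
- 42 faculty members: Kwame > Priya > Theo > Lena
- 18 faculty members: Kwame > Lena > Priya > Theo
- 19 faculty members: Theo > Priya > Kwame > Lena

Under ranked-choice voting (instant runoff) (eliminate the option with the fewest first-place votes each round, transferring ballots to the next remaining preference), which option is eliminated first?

Priya

Round 1: Theo 57, Lena 28, Kwame 60, Priya 19. Eliminate Priya.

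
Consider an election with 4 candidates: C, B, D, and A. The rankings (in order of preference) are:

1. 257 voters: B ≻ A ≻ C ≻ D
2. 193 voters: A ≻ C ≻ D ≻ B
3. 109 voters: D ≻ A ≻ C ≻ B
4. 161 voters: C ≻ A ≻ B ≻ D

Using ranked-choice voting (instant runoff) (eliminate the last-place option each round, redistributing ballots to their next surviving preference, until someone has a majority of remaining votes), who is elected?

Round 1: C 161, B 257, D 109, A 193. Eliminate D.
Round 2: C 161, B 257, A 302. Eliminate C.
Round 3: B 257, A 463. A has a majority.

A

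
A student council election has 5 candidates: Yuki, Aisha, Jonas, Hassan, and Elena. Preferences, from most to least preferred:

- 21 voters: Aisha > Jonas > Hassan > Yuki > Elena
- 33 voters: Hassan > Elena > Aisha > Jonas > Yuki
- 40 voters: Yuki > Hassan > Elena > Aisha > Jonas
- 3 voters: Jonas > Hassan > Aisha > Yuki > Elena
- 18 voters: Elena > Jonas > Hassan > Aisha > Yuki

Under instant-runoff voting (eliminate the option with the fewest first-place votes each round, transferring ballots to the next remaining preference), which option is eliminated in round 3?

Aisha

Round 1: Yuki 40, Aisha 21, Jonas 3, Hassan 33, Elena 18. Eliminate Jonas.
Round 2: Yuki 40, Aisha 21, Hassan 36, Elena 18. Eliminate Elena.
Round 3: Yuki 40, Aisha 21, Hassan 54. Eliminate Aisha.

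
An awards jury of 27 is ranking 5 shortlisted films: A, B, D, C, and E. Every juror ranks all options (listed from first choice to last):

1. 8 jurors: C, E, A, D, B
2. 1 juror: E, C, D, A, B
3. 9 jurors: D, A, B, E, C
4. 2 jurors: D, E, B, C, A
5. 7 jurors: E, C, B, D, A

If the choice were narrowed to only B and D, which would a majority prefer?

Voters preferring B to D: 7; preferring D to B: 20.
D wins the head-to-head.

D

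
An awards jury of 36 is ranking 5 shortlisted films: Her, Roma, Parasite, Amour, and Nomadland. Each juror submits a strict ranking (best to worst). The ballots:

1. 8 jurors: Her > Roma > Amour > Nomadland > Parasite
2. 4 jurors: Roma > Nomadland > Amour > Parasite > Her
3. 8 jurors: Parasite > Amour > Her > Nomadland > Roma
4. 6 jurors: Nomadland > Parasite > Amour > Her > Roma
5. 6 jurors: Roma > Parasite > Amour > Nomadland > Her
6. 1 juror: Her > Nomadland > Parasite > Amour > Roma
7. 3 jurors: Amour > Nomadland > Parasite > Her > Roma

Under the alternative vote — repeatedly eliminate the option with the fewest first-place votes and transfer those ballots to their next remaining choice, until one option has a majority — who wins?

Her

Round 1: Her 9, Roma 10, Parasite 8, Amour 3, Nomadland 6. Eliminate Amour.
Round 2: Her 9, Roma 10, Parasite 8, Nomadland 9. Eliminate Parasite.
Round 3: Her 17, Roma 10, Nomadland 9. Eliminate Nomadland.
Round 4: Her 26, Roma 10. Her has a majority.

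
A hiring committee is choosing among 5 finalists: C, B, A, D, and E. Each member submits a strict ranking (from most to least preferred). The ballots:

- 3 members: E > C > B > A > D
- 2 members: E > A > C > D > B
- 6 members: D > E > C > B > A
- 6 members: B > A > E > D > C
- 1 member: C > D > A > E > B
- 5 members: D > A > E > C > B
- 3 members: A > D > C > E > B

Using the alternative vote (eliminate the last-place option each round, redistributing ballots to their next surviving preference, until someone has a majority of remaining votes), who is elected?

Round 1: C 1, B 6, A 3, D 11, E 5. Eliminate C.
Round 2: B 6, A 3, D 12, E 5. Eliminate A.
Round 3: B 6, D 15, E 5. D has a majority.

D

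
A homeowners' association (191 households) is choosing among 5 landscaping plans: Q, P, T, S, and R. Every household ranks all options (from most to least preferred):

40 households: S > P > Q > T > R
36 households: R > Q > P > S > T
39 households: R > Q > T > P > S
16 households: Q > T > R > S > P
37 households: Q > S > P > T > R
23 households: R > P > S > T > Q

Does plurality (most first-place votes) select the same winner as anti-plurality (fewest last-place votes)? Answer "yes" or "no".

no

Plurality — first-place votes: Q 53, P 0, T 0, S 40, R 98. Winner: R.
Anti-plurality — last-place votes: Q 23, P 16, T 36, S 39, R 77. Winner: P.
The two methods disagree.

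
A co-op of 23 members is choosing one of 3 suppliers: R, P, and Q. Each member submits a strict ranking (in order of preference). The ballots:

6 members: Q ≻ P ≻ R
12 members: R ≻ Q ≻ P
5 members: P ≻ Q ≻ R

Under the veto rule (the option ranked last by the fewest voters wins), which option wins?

Q

Last-place votes: R 11, P 12, Q 0.
Q is ranked last by the fewest voters, so Q wins.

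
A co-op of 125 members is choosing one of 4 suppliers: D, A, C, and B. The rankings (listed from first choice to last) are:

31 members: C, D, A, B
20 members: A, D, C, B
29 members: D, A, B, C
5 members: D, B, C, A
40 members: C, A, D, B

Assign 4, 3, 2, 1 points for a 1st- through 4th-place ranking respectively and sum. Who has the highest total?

D: 31·3 + 20·3 + 29·4 + 5·4 + 40·2 = 369
A: 31·2 + 20·4 + 29·3 + 5·1 + 40·3 = 354
C: 31·4 + 20·2 + 29·1 + 5·2 + 40·4 = 363
B: 31·1 + 20·1 + 29·2 + 5·3 + 40·1 = 164
D has the highest Borda score (369).

D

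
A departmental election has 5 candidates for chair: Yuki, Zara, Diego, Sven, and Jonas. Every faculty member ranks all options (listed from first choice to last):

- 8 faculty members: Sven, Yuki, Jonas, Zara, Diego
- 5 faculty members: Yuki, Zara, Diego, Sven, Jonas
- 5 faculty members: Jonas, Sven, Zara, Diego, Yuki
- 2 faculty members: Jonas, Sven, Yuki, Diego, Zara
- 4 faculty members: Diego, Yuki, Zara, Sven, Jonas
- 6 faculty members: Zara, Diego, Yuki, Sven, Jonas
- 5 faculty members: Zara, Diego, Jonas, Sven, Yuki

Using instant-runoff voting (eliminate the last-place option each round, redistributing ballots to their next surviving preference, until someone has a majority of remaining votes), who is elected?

Round 1: Yuki 5, Zara 11, Diego 4, Sven 8, Jonas 7. Eliminate Diego.
Round 2: Yuki 9, Zara 11, Sven 8, Jonas 7. Eliminate Jonas.
Round 3: Yuki 9, Zara 11, Sven 15. Eliminate Yuki.
Round 4: Zara 20, Sven 15. Zara has a majority.

Zara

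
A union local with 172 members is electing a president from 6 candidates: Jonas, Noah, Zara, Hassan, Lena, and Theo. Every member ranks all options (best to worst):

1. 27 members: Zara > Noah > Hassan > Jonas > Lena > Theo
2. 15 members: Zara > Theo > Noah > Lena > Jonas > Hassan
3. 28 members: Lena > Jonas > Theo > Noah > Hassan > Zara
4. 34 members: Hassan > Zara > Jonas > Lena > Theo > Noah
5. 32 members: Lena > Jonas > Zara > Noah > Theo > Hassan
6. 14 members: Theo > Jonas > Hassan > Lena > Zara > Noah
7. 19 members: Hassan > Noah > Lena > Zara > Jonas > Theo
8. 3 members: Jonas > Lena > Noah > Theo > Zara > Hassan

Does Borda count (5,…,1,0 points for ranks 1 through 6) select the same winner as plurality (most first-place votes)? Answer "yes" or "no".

Borda — scores: Jonas 501, Noah 358, Zara 497, Hassan 416, Lena 522, Theo 286. Winner: Lena.
Plurality — first-place votes: Jonas 3, Noah 0, Zara 42, Hassan 53, Lena 60, Theo 14. Winner: Lena.
The two methods agree.

yes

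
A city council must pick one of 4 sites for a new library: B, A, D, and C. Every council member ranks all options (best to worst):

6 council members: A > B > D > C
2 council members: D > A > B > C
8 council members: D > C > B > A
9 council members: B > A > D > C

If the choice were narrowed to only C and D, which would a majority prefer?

Voters preferring C to D: 0; preferring D to C: 25.
D wins the head-to-head.

D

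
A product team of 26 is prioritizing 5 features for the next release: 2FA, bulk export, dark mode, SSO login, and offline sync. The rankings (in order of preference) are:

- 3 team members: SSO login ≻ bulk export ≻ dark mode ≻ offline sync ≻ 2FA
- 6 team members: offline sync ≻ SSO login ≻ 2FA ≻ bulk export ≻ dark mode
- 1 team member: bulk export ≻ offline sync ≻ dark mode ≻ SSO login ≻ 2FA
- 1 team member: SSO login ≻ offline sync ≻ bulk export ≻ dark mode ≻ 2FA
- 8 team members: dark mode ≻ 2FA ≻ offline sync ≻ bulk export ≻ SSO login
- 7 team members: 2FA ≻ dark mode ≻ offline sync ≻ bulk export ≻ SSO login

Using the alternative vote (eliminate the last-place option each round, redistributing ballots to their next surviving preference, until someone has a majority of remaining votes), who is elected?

dark mode

Round 1: 2FA 7, bulk export 1, dark mode 8, SSO login 4, offline sync 6. Eliminate bulk export.
Round 2: 2FA 7, dark mode 8, SSO login 4, offline sync 7. Eliminate SSO login.
Round 3: 2FA 7, dark mode 11, offline sync 8. Eliminate 2FA.
Round 4: dark mode 18, offline sync 8. Dark mode has a majority.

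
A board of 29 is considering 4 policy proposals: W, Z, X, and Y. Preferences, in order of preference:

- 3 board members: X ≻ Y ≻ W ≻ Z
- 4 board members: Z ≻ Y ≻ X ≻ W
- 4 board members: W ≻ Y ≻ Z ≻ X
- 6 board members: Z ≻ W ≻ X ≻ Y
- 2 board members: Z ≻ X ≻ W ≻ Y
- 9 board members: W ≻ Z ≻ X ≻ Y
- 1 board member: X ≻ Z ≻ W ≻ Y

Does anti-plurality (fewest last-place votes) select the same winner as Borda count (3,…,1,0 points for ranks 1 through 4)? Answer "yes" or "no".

Anti-plurality — last-place votes: W 4, Z 3, X 4, Y 18. Winner: Z.
Borda — scores: W 57, Z 60, X 35, Y 22. Winner: Z.
The two methods agree.

yes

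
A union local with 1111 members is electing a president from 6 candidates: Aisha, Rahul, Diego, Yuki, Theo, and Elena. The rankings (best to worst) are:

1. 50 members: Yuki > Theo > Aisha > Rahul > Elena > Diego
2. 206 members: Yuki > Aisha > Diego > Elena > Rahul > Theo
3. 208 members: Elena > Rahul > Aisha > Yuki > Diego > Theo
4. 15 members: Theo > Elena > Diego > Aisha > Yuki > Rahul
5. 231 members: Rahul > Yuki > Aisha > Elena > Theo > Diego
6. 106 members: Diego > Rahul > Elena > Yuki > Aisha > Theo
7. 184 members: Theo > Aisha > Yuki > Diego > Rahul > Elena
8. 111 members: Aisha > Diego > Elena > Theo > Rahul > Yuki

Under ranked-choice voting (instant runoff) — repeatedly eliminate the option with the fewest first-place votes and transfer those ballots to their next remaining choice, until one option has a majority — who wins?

Round 1: Aisha 111, Rahul 231, Diego 106, Yuki 256, Theo 199, Elena 208. Eliminate Diego.
Round 2: Aisha 111, Rahul 337, Yuki 256, Theo 199, Elena 208. Eliminate Aisha.
Round 3: Rahul 337, Yuki 256, Theo 199, Elena 319. Eliminate Theo.
Round 4: Rahul 337, Yuki 440, Elena 334. Eliminate Elena.
Round 5: Rahul 656, Yuki 455. Rahul has a majority.

Rahul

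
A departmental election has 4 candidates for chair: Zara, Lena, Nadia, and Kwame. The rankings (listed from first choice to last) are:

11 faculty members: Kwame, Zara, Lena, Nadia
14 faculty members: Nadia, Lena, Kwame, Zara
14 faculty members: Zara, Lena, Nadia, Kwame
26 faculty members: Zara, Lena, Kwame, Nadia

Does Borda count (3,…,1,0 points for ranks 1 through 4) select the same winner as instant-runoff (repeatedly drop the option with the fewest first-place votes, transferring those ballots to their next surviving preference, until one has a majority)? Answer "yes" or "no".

yes

Borda — scores: Zara 142, Lena 119, Nadia 56, Kwame 73. Winner: Zara.
Instant-runoff — R1 Zara 40, Lena 0, Nadia 14, Kwame 11 (Zara winner). Winner: Zara.
The two methods agree.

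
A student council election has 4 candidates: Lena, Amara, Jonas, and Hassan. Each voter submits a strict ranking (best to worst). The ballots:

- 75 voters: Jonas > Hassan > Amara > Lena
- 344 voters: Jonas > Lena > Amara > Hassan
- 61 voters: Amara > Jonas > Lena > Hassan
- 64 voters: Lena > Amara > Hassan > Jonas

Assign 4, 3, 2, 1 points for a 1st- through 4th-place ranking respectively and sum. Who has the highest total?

Lena: 75·1 + 344·3 + 61·2 + 64·4 = 1485
Amara: 75·2 + 344·2 + 61·4 + 64·3 = 1274
Jonas: 75·4 + 344·4 + 61·3 + 64·1 = 1923
Hassan: 75·3 + 344·1 + 61·1 + 64·2 = 758
Jonas has the highest Borda score (1923).

Jonas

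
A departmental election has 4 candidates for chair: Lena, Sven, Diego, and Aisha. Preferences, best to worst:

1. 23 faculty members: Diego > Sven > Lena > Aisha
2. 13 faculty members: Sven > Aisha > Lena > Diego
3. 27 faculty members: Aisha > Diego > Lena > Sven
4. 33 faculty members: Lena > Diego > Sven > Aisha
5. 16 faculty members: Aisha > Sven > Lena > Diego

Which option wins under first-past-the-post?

Aisha

First-place votes: Lena 33, Sven 13, Diego 23, Aisha 43.
Aisha has the most first-place votes.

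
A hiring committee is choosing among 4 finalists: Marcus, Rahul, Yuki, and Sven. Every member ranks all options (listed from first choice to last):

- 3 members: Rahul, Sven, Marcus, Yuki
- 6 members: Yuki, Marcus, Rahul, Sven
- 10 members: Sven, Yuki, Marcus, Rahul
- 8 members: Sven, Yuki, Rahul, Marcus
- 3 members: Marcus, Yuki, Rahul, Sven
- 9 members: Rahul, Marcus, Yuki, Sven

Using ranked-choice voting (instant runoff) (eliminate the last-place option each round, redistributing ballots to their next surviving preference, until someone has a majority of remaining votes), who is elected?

Round 1: Marcus 3, Rahul 12, Yuki 6, Sven 18. Eliminate Marcus.
Round 2: Rahul 12, Yuki 9, Sven 18. Eliminate Yuki.
Round 3: Rahul 21, Sven 18. Rahul has a majority.

Rahul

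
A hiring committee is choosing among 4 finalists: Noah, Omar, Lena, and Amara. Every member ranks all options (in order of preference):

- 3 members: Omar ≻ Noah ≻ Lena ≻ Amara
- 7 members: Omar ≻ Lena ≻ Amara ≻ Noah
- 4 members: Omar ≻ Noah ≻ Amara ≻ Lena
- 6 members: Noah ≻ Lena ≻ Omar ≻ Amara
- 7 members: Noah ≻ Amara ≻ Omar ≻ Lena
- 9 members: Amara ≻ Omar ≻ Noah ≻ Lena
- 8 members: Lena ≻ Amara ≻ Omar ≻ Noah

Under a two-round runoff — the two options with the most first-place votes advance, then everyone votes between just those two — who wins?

Round 1 first-place votes: Noah 13, Omar 14, Lena 8, Amara 9.
Omar and Noah advance.
Runoff: Omar is preferred to Noah by 31 voters; Noah by 13.
Omar wins the runoff.

Omar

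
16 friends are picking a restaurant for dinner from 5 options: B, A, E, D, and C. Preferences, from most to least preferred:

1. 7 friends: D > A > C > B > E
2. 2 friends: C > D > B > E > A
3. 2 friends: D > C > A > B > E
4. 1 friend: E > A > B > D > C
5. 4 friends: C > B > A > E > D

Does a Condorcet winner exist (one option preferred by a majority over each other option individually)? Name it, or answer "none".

D vs B: 11–5 for D.
D vs A: 11–5 for D.
D vs E: 11–5 for D.
D vs C: 10–6 for D.
D beats every other option head-to-head.

D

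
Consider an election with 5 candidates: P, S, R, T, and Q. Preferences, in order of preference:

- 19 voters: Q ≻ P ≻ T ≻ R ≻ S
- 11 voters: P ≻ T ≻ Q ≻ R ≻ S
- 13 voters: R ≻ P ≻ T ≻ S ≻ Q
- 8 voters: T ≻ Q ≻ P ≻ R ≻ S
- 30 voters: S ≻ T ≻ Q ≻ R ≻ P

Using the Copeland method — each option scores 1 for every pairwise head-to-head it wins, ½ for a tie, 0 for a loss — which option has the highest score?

T

P: beats S and T; loses to R and Q → score 2.
S: beats Q; loses to P, R, and T → score 1.
R: beats P and S; loses to T and Q → score 2.
T: beats S, R, and Q; loses to P → score 3.
Q: beats P and R; loses to S and T → score 2.
T has the best pairwise record.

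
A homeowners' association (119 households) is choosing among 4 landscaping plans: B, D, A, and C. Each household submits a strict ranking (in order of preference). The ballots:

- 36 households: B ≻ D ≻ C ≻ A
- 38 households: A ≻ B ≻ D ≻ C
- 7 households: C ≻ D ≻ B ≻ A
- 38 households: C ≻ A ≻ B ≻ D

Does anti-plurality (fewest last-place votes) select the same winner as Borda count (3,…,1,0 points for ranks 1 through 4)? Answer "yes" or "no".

yes

Anti-plurality — last-place votes: B 0, D 38, A 43, C 38. Winner: B.
Borda — scores: B 229, D 124, A 190, C 171. Winner: B.
The two methods agree.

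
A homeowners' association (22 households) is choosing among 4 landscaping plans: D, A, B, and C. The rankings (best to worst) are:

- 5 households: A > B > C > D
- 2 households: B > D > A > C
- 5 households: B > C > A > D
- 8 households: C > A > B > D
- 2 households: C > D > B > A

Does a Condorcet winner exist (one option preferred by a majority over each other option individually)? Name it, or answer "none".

Checking pairwise contests:
A beats D 18–4.
C beats A 15–7.
A beats B 13–9.
B beats C 12–10.
Every option loses at least one head-to-head, so there is no Condorcet winner.

none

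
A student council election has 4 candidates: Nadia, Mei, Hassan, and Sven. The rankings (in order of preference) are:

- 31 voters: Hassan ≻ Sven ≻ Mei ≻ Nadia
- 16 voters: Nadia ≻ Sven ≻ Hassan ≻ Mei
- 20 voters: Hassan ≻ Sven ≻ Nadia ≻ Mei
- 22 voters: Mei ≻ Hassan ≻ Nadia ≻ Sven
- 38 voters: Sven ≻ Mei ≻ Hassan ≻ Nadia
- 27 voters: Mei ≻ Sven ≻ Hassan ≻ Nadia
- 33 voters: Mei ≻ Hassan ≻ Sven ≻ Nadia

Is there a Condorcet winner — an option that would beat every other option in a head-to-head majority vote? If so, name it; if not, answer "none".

none

Checking pairwise contests:
Mei beats Nadia 151–36.
Sven beats Mei 105–82.
Mei beats Hassan 120–67.
Hassan beats Sven 106–81.
Every option loses at least one head-to-head, so there is no Condorcet winner.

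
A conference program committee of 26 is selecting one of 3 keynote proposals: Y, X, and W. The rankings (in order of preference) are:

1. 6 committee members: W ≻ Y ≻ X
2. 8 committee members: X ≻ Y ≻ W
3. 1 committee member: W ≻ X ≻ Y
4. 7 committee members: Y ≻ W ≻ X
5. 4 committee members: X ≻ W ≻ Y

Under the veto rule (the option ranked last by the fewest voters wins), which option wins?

Y

Last-place votes: Y 5, X 13, W 8.
Y is ranked last by the fewest voters, so Y wins.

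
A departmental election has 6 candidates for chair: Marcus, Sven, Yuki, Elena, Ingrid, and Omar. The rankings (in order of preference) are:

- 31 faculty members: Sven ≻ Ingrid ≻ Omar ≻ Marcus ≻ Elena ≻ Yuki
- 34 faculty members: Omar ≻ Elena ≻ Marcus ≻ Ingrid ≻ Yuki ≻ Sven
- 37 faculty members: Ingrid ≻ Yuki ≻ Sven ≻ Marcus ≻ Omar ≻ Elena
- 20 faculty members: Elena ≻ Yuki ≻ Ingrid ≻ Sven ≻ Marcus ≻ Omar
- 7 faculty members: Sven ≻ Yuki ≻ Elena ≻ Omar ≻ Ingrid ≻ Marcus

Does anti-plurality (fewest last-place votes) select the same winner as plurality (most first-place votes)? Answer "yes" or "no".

Anti-plurality — last-place votes: Marcus 7, Sven 34, Yuki 31, Elena 37, Ingrid 0, Omar 20. Winner: Ingrid.
Plurality — first-place votes: Marcus 0, Sven 38, Yuki 0, Elena 20, Ingrid 37, Omar 34. Winner: Sven.
The two methods disagree.

no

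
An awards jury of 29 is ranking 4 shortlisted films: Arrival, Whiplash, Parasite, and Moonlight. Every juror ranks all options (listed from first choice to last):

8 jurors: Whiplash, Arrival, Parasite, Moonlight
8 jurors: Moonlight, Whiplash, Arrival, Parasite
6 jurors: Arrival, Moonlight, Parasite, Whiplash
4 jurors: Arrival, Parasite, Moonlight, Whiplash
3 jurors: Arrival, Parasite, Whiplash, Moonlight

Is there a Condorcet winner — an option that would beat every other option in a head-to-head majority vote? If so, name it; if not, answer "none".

Checking pairwise contests:
Whiplash beats Arrival 16–13.
Moonlight beats Whiplash 18–11.
Arrival beats Parasite 29–0.
Arrival beats Moonlight 21–8.
Every option loses at least one head-to-head, so there is no Condorcet winner.

none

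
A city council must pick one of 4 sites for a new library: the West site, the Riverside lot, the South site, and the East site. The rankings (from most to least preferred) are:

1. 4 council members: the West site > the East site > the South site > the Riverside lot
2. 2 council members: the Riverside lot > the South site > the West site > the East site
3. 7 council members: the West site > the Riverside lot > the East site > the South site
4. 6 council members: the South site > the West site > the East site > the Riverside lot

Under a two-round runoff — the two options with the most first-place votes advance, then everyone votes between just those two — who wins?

the West site

Round 1 first-place votes: the West site 11, the Riverside lot 2, the South site 6, the East site 0.
the West site and the South site advance.
Runoff: the West site is preferred to the South site by 11 voters; the South site by 8.
the West site wins the runoff.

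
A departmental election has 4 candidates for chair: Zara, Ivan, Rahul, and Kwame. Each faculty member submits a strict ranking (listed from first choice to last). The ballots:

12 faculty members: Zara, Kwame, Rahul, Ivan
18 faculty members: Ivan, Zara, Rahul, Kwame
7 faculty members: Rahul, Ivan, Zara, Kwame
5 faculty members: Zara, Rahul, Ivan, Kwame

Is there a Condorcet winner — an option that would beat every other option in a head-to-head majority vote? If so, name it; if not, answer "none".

Checking pairwise contests:
Ivan beats Zara 25–17.
Rahul beats Ivan 24–18.
Zara beats Rahul 35–7.
Zara beats Kwame 42–0.
Every option loses at least one head-to-head, so there is no Condorcet winner.

none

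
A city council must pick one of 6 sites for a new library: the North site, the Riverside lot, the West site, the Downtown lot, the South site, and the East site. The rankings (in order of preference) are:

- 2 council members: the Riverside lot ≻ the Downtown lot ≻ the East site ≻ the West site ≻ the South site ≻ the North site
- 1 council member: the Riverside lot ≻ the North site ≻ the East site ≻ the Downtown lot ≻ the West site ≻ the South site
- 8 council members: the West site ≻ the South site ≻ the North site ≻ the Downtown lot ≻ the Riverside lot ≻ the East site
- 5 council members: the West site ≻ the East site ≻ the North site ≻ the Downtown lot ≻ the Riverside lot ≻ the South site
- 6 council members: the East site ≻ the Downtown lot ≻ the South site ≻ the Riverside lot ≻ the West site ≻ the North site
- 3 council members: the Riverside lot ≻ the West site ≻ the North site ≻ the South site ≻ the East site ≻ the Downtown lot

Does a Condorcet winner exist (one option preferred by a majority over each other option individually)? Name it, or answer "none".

the West site

the West site vs the North site: 24–1 for the West site.
the West site vs the Riverside lot: 13–12 for the West site.
the West site vs the Downtown lot: 16–9 for the West site.
the West site vs the South site: 19–6 for the West site.
the West site vs the East site: 16–9 for the West site.
the West site beats every other option head-to-head.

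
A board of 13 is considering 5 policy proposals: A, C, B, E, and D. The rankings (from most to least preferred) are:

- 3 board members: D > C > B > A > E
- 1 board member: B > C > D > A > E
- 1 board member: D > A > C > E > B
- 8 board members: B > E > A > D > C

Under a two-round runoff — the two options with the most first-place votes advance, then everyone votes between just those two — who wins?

B

Round 1 first-place votes: A 0, C 0, B 9, E 0, D 4.
B and D advance.
Runoff: B is preferred to D by 9 voters; D by 4.
B wins the runoff.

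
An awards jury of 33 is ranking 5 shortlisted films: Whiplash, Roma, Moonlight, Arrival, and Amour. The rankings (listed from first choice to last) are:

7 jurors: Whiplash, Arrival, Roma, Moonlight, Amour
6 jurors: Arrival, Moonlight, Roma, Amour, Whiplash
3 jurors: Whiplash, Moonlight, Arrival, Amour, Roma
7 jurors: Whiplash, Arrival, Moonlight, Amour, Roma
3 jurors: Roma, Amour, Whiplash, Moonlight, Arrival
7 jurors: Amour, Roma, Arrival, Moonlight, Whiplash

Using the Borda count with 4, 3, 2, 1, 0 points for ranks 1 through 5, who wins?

Arrival

Whiplash: 7·4 + 6·0 + 3·4 + 7·4 + 3·2 + 7·0 = 74
Roma: 7·2 + 6·2 + 3·0 + 7·0 + 3·4 + 7·3 = 59
Moonlight: 7·1 + 6·3 + 3·3 + 7·2 + 3·1 + 7·1 = 58
Arrival: 7·3 + 6·4 + 3·2 + 7·3 + 3·0 + 7·2 = 86
Amour: 7·0 + 6·1 + 3·1 + 7·1 + 3·3 + 7·4 = 53
Arrival has the highest Borda score (86).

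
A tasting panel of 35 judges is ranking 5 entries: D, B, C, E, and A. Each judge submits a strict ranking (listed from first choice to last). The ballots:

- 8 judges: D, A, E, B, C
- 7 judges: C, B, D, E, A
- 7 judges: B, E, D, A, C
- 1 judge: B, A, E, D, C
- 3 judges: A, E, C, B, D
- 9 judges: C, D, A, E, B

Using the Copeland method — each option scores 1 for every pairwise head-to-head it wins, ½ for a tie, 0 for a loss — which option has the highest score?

D: beats E and A; loses to B and C → score 2.
B: beats D; loses to C, E, and A → score 1.
C: beats D and B; loses to E and A → score 2.
E: beats B and C; loses to D and A → score 2.
A: beats B, C, and E; loses to D → score 3.
A has the best pairwise record.

A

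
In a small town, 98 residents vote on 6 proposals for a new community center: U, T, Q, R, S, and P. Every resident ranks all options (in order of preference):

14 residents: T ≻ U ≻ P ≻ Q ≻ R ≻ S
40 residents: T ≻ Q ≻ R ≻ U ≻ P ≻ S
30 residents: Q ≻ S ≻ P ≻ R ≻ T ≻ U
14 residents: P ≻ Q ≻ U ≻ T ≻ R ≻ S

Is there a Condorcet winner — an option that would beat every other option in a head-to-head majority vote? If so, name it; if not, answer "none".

T vs U: 84–14 for T.
T vs Q: 54–44 for T.
T vs R: 68–30 for T.
T vs S: 68–30 for T.
T vs P: 54–44 for T.
T beats every other option head-to-head.

T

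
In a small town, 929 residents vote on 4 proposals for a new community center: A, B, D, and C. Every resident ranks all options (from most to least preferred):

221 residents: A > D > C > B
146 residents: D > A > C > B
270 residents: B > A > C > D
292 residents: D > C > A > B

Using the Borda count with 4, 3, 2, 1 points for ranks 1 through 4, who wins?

A

A: 221·4 + 146·3 + 270·3 + 292·2 = 2716
B: 221·1 + 146·1 + 270·4 + 292·1 = 1739
D: 221·3 + 146·4 + 270·1 + 292·4 = 2685
C: 221·2 + 146·2 + 270·2 + 292·3 = 2150
A has the highest Borda score (2716).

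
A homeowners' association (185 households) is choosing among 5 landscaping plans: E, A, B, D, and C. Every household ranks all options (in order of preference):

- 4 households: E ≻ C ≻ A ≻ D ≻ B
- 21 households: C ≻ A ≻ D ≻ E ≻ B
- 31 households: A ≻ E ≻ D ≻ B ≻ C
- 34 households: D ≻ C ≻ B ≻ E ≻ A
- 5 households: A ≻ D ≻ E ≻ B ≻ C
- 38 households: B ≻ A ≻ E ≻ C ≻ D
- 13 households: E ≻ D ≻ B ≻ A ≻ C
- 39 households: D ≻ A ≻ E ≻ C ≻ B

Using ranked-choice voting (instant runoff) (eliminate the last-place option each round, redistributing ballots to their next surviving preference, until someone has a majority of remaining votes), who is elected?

A

Round 1: E 17, A 36, B 38, D 73, C 21. Eliminate E.
Round 2: A 36, B 38, D 86, C 25. Eliminate C.
Round 3: A 61, B 38, D 86. Eliminate B.
Round 4: A 99, D 86. A has a majority.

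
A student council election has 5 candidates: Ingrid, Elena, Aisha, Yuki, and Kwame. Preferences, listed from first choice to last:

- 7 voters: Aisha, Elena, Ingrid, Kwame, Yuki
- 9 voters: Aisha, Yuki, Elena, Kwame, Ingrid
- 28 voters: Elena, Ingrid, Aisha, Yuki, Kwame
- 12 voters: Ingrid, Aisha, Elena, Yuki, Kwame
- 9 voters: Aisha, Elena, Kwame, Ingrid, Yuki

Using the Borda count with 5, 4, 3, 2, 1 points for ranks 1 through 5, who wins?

Ingrid: 7·3 + 9·1 + 28·4 + 12·5 + 9·2 = 220
Elena: 7·4 + 9·3 + 28·5 + 12·3 + 9·4 = 267
Aisha: 7·5 + 9·5 + 28·3 + 12·4 + 9·5 = 257
Yuki: 7·1 + 9·4 + 28·2 + 12·2 + 9·1 = 132
Kwame: 7·2 + 9·2 + 28·1 + 12·1 + 9·3 = 99
Elena has the highest Borda score (267).

Elena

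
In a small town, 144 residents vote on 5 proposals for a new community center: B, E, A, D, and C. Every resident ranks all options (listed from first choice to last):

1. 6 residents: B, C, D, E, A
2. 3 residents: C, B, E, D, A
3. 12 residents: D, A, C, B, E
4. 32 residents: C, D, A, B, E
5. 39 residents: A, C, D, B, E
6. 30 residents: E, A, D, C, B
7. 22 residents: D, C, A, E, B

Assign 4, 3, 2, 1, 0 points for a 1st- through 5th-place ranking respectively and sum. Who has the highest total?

C

B: 6·4 + 3·3 + 12·1 + 32·1 + 39·1 + 30·0 + 22·0 = 116
E: 6·1 + 3·2 + 12·0 + 32·0 + 39·0 + 30·4 + 22·1 = 154
A: 6·0 + 3·0 + 12·3 + 32·2 + 39·4 + 30·3 + 22·2 = 390
D: 6·2 + 3·1 + 12·4 + 32·3 + 39·2 + 30·2 + 22·4 = 385
C: 6·3 + 3·4 + 12·2 + 32·4 + 39·3 + 30·1 + 22·3 = 395
C has the highest Borda score (395).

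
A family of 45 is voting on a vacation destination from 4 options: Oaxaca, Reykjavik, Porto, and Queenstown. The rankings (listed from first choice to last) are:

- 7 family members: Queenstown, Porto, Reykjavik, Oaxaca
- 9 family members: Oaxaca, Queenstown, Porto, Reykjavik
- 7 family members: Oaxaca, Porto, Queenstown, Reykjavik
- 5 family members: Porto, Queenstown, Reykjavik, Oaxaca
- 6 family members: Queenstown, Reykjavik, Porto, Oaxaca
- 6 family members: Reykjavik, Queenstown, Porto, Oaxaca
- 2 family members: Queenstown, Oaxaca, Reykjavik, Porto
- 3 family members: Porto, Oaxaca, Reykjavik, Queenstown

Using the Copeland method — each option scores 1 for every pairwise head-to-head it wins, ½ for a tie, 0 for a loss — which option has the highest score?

Queenstown

Oaxaca: loses to Reykjavik, Porto, and Queenstown → score 0.
Reykjavik: beats Oaxaca; loses to Porto and Queenstown → score 1.
Porto: beats Oaxaca and Reykjavik; loses to Queenstown → score 2.
Queenstown: beats Oaxaca, Reykjavik, and Porto → score 3.
Queenstown has the best pairwise record.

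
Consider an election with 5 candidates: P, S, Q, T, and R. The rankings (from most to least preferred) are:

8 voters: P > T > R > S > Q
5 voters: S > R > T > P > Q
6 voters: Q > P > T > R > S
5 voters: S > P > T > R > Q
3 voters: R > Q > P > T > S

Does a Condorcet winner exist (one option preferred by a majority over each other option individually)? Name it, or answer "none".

P vs S: 17–10 for P.
P vs Q: 18–9 for P.
P vs T: 22–5 for P.
P vs R: 19–8 for P.
P beats every other option head-to-head.

P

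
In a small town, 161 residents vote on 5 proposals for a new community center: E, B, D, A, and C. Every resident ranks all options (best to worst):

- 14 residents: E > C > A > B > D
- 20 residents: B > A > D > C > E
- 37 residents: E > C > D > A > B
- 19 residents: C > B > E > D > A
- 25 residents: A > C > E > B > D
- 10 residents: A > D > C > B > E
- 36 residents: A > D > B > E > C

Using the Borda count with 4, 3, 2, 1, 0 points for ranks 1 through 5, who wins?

A

E: 14·4 + 20·0 + 37·4 + 19·2 + 25·2 + 10·0 + 36·1 = 328
B: 14·1 + 20·4 + 37·0 + 19·3 + 25·1 + 10·1 + 36·2 = 258
D: 14·0 + 20·2 + 37·2 + 19·1 + 25·0 + 10·3 + 36·3 = 271
A: 14·2 + 20·3 + 37·1 + 19·0 + 25·4 + 10·4 + 36·4 = 409
C: 14·3 + 20·1 + 37·3 + 19·4 + 25·3 + 10·2 + 36·0 = 344
A has the highest Borda score (409).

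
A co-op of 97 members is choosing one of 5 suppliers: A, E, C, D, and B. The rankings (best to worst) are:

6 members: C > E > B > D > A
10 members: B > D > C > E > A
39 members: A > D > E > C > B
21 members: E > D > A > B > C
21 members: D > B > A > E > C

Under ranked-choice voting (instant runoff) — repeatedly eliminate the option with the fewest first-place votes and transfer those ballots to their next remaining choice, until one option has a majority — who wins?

Round 1: A 39, E 21, C 6, D 21, B 10. Eliminate C.
Round 2: A 39, E 27, D 21, B 10. Eliminate B.
Round 3: A 39, E 27, D 31. Eliminate E.
Round 4: A 39, D 58. D has a majority.

D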